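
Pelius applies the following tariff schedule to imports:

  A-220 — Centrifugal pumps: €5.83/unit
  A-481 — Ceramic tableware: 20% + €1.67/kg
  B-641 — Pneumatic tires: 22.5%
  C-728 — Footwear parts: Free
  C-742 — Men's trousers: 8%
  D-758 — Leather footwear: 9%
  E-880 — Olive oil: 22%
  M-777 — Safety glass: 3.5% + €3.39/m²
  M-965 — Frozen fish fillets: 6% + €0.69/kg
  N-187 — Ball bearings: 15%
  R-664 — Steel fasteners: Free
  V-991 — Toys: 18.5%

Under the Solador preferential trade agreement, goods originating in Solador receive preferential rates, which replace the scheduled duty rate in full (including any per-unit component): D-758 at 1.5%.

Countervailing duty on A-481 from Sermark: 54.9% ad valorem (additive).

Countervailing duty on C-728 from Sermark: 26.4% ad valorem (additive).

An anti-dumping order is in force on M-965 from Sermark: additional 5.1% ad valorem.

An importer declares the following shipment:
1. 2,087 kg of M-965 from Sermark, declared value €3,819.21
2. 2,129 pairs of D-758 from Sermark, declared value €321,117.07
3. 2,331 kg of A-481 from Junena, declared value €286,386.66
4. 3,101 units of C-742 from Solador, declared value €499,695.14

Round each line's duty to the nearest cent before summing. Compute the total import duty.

Line 1 (M-965, Sermark, 2,087 kg, €3,819.21):
Base rate for M-965 is 6% + €0.69/kg.
Additional duty on M-965 from Sermark: +5.1%. Applied ad valorem rate: 6% + 5.1% = 11.1%.
Duty = €3,819.21 × 11.1% + 2,087 × €0.69 = €1,863.96.
Line 2 (D-758, Sermark, 2,129 pairs, €321,117.07):
Base rate for D-758 is 9%.
D-758 has an FTA preferential rate, but origin Sermark is not Solador; base rate stands.
Duty = €321,117.07 × 9% = €28,900.54.
Line 3 (A-481, Junena, 2,331 kg, €286,386.66):
Base rate for A-481 is 20% + €1.67/kg.
The additional-duty order on A-481 targets Sermark, not Junena; it does not apply.
Duty = €286,386.66 × 20% + 2,331 × €1.67 = €61,170.10.
Line 4 (C-742, Solador, 3,101 units, €499,695.14):
Base rate for C-742 is 8%.
Origin Solador is the FTA partner but C-742 is not on the preference list; base rate stands.
Duty = €499,695.14 × 8% = €39,975.61.
Total = €1,863.96 + €28,900.54 + €61,170.10 + €39,975.61 = €131,910.21.

€131,910.21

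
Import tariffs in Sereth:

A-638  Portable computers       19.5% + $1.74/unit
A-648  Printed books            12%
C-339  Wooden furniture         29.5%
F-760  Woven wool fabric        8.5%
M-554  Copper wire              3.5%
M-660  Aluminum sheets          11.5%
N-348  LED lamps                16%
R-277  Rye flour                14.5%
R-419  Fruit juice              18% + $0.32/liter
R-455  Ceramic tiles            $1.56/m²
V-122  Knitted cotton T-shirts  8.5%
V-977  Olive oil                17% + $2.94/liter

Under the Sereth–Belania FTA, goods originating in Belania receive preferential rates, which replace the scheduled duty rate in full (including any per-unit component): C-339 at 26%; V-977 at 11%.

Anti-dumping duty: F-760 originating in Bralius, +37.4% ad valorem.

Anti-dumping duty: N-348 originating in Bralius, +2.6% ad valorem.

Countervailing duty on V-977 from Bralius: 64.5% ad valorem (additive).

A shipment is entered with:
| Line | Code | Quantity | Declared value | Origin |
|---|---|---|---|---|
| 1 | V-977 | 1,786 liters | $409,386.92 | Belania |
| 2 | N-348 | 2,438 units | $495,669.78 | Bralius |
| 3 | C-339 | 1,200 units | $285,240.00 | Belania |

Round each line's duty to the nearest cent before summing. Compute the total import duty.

$211,389.54

Line 1 (V-977, Belania, 1,786 liters, $409,386.92):
Base rate for V-977 is 17% + $2.94/liter.
Origin Belania qualifies under the Sereth–Belania agreement and V-977 is covered: preferential rate 11% applies instead.
The additional-duty order on V-977 targets Bralius, not Belania; it does not apply.
Duty = $409,386.92 × 11% = $45,032.56.
Line 2 (N-348, Bralius, 2,438 units, $495,669.78):
Base rate for N-348 is 16%.
Additional duty on N-348 from Bralius: +2.6%. Applied ad valorem rate: 16% + 2.6% = 18.6%.
Duty = $495,669.78 × 18.6% = $92,194.58.
Line 3 (C-339, Belania, 1,200 units, $285,240.00):
Base rate for C-339 is 29.5%.
Origin Belania qualifies under the Sereth–Belania agreement and C-339 is covered: preferential rate 26% applies instead.
Duty = $285,240.00 × 26% = $74,162.40.
Total = $45,032.56 + $92,194.58 + $74,162.40 = $211,389.54.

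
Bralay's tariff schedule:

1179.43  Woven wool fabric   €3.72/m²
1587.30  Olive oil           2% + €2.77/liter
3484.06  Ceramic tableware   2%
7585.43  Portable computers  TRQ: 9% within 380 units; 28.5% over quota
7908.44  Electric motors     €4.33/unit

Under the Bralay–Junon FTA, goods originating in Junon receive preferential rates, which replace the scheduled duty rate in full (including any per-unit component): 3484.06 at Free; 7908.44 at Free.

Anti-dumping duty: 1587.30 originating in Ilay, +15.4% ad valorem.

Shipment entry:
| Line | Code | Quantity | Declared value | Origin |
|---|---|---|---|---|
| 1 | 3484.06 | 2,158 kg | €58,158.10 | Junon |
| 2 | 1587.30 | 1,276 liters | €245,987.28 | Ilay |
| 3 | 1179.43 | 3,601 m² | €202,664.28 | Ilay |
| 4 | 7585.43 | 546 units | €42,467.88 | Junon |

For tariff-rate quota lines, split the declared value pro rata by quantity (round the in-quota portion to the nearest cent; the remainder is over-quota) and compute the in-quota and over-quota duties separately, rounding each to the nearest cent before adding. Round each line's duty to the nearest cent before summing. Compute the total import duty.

Line 1 (3484.06, Junon, 2,158 kg, €58,158.10):
Base rate for 3484.06 is 2%.
Origin Junon qualifies under the Bralay–Junon agreement and 3484.06 is covered: preferential rate Free applies instead.
Duty = €58,158.10 × 0% = €0.00.
Line 2 (1587.30, Ilay, 1,276 liters, €245,987.28):
Base rate for 1587.30 is 2% + €2.77/liter.
Additional duty on 1587.30 from Ilay: +15.4%. Applied ad valorem rate: 2% + 15.4% = 17.4%.
Duty = €245,987.28 × 17.4% + 1,276 × €2.77 = €46,336.31.
Line 3 (1179.43, Ilay, 3,601 m², €202,664.28):
Base rate for 1179.43 is €3.72/m².
Duty = 3,601 × €3.72 = €13,395.72.
Line 4 (7585.43, Junon, 546 units, €42,467.88):
Code 7585.43 is under a tariff-rate quota (threshold 380 units). In-quota: 380 units at 9%; over-quota: 166 units at 28.5%.
Pro-rata value split: in-quota = €42,467.88 × 380/546 = €29,556.40; over-quota = €42,467.88 − €29,556.40 = €12,911.48.
In-quota duty = €29,556.40 × 9% = €2,660.08. Over-quota duty = €12,911.48 × 28.5% = €3,679.77.
Line duty = €2,660.08 + €3,679.77 = €6,339.85.
Total = €0.00 + €46,336.31 + €13,395.72 + €6,339.85 = €66,071.88.

€66,071.88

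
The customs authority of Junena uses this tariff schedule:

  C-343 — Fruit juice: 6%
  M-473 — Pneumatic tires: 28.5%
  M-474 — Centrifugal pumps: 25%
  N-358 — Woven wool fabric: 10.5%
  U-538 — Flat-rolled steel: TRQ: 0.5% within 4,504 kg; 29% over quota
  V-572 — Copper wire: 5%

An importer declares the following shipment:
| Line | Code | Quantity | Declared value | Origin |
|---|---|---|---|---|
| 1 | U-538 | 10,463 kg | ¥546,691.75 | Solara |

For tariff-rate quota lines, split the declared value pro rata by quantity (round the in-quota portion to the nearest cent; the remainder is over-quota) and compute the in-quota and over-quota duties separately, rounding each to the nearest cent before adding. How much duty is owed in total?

¥91,470.42

Line 1 (U-538, Solara, 10,463 kg, ¥546,691.75):
Code U-538 is under a tariff-rate quota (threshold 4,504 kg). In-quota: 4,504 kg at 0.5%; over-quota: 5,959 kg at 29%.
Pro-rata value split: in-quota = ¥546,691.75 × 4,504/10,463 = ¥235,334.00; over-quota = ¥546,691.75 − ¥235,334.00 = ¥311,357.75.
In-quota duty = ¥235,334.00 × 0.5% = ¥1,176.67. Over-quota duty = ¥311,357.75 × 29% = ¥90,293.75.
Line duty = ¥1,176.67 + ¥90,293.75 = ¥91,470.42.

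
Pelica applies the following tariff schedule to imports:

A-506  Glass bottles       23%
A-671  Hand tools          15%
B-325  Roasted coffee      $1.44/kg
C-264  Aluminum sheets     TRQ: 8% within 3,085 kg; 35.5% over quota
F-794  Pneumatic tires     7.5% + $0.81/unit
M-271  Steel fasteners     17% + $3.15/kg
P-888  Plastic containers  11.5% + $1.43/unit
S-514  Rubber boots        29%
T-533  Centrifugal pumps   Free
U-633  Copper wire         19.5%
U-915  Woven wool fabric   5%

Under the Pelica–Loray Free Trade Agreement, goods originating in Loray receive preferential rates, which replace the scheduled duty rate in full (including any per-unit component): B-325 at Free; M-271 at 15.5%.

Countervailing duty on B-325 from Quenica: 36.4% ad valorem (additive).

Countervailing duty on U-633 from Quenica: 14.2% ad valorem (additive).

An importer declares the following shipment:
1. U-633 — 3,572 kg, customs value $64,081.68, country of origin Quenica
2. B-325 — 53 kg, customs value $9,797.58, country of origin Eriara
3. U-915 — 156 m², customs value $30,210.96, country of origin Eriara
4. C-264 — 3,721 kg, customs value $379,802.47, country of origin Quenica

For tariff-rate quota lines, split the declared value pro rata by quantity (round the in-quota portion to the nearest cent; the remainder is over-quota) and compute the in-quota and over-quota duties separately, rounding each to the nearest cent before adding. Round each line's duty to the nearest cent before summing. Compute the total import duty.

Line 1 (U-633, Quenica, 3,572 kg, $64,081.68):
Base rate for U-633 is 19.5%.
Additional duty on U-633 from Quenica: +14.2%. Applied ad valorem rate: 19.5% + 14.2% = 33.7%.
Duty = $64,081.68 × 33.7% = $21,595.53.
Line 2 (B-325, Eriara, 53 kg, $9,797.58):
Base rate for B-325 is $1.44/kg.
B-325 has an FTA preferential rate, but origin Eriara is not Loray; base rate stands.
The additional-duty order on B-325 targets Quenica, not Eriara; it does not apply.
Duty = 53 × $1.44 = $76.32.
Line 3 (U-915, Eriara, 156 m², $30,210.96):
Base rate for U-915 is 5%.
Duty = $30,210.96 × 5% = $1,510.55.
Line 4 (C-264, Quenica, 3,721 kg, $379,802.47):
Code C-264 is under a tariff-rate quota (threshold 3,085 kg). In-quota: 3,085 kg at 8%; over-quota: 636 kg at 35.5%.
Pro-rata value split: in-quota = $379,802.47 × 3,085/3,721 = $314,885.95; over-quota = $379,802.47 − $314,885.95 = $64,916.52.
In-quota duty = $314,885.95 × 8% = $25,190.88. Over-quota duty = $64,916.52 × 35.5% = $23,045.36.
Line duty = $25,190.88 + $23,045.36 = $48,236.24.
Total = $21,595.53 + $76.32 + $1,510.55 + $48,236.24 = $71,418.64.

$71,418.64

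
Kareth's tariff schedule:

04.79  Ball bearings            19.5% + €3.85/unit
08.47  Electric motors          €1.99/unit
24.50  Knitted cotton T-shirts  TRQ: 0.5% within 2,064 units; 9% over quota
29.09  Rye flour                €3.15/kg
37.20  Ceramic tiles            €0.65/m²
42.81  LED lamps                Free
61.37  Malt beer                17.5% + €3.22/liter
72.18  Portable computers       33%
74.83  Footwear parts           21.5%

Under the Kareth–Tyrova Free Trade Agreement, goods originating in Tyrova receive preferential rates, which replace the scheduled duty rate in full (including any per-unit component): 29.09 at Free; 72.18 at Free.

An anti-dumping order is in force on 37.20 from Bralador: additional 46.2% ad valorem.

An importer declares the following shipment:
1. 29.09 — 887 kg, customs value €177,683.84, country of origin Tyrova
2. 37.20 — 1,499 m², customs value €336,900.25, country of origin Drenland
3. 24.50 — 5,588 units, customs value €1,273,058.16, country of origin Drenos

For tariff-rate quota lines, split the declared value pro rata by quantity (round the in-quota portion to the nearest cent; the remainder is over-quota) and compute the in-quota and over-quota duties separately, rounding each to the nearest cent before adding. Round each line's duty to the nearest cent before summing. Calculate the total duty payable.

€75,580.84

Line 1 (29.09, Tyrova, 887 kg, €177,683.84):
Base rate for 29.09 is €3.15/kg.
Origin Tyrova qualifies under the Kareth–Tyrova agreement and 29.09 is covered: preferential rate Free applies instead.
Duty = €177,683.84 × 0% = €0.00.
Line 2 (37.20, Drenland, 1,499 m², €336,900.25):
Base rate for 37.20 is €0.65/m².
The additional-duty order on 37.20 targets Bralador, not Drenland; it does not apply.
Duty = 1,499 × €0.65 = €974.35.
Line 3 (24.50, Drenos, 5,588 units, €1,273,058.16):
Code 24.50 is under a tariff-rate quota (threshold 2,064 units). In-quota: 2,064 units at 0.5%; over-quota: 3,524 units at 9%.
Pro-rata value split: in-quota = €1,273,058.16 × 2,064/5,588 = €470,220.48; over-quota = €1,273,058.16 − €470,220.48 = €802,837.68.
In-quota duty = €470,220.48 × 0.5% = €2,351.10. Over-quota duty = €802,837.68 × 9% = €72,255.39.
Line duty = €2,351.10 + €72,255.39 = €74,606.49.
Total = €0.00 + €974.35 + €74,606.49 = €75,580.84.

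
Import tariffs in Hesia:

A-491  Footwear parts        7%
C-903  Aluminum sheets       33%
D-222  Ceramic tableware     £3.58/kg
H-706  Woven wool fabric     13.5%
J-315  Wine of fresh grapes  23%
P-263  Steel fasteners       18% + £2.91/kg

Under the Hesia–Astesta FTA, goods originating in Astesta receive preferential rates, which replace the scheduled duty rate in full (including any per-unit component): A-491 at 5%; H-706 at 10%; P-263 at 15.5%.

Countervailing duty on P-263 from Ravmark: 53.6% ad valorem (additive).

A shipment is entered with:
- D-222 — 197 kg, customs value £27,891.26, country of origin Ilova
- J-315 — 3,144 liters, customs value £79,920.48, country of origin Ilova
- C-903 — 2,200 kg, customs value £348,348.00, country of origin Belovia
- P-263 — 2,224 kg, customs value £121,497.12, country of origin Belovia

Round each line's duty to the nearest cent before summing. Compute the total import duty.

Line 1 (D-222, Ilova, 197 kg, £27,891.26):
Base rate for D-222 is £3.58/kg.
Duty = 197 × £3.58 = £705.26.
Line 2 (J-315, Ilova, 3,144 liters, £79,920.48):
Base rate for J-315 is 23%.
Duty = £79,920.48 × 23% = £18,381.71.
Line 3 (C-903, Belovia, 2,200 kg, £348,348.00):
Base rate for C-903 is 33%.
Duty = £348,348.00 × 33% = £114,954.84.
Line 4 (P-263, Belovia, 2,224 kg, £121,497.12):
Base rate for P-263 is 18% + £2.91/kg.
P-263 has an FTA preferential rate, but origin Belovia is not Astesta; base rate stands.
The additional-duty order on P-263 targets Ravmark, not Belovia; it does not apply.
Duty = £121,497.12 × 18% + 2,224 × £2.91 = £28,341.32.
Total = £705.26 + £18,381.71 + £114,954.84 + £28,341.32 = £162,383.13.

£162,383.13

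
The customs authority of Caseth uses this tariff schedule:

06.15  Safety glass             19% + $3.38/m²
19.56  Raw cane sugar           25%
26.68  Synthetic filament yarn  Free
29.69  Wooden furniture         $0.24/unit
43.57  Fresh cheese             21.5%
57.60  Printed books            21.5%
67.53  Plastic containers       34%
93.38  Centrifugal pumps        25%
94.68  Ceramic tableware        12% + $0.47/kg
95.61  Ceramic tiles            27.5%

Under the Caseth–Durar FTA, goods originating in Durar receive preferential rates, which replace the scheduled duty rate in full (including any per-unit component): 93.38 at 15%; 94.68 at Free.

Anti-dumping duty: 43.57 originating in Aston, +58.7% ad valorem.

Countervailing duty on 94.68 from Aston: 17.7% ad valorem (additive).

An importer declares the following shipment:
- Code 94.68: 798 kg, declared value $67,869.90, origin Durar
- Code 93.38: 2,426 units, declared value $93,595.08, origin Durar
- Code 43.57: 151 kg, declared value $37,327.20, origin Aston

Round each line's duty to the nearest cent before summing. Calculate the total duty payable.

Line 1 (94.68, Durar, 798 kg, $67,869.90):
Base rate for 94.68 is 12% + $0.47/kg.
Origin Durar qualifies under the Caseth–Durar agreement and 94.68 is covered: preferential rate Free applies instead.
The additional-duty order on 94.68 targets Aston, not Durar; it does not apply.
Duty = $67,869.90 × 0% = $0.00.
Line 2 (93.38, Durar, 2,426 units, $93,595.08):
Base rate for 93.38 is 25%.
Origin Durar qualifies under the Caseth–Durar agreement and 93.38 is covered: preferential rate 15% applies instead.
Duty = $93,595.08 × 15% = $14,039.26.
Line 3 (43.57, Aston, 151 kg, $37,327.20):
Base rate for 43.57 is 21.5%.
Additional duty on 43.57 from Aston: +58.7%. Applied ad valorem rate: 21.5% + 58.7% = 80.2%.
Duty = $37,327.20 × 80.2% = $29,936.41.
Total = $0.00 + $14,039.26 + $29,936.41 = $43,975.67.

$43,975.67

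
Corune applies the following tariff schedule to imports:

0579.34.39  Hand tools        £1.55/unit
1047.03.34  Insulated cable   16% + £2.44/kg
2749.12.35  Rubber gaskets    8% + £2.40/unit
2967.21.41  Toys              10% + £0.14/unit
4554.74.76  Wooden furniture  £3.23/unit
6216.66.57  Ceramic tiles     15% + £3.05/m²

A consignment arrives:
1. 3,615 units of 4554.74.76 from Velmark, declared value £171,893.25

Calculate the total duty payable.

Line 1 (4554.74.76, Velmark, 3,615 units, £171,893.25):
Base rate for 4554.74.76 is £3.23/unit.
Duty = 3,615 × £3.23 = £11,676.45.

£11,676.45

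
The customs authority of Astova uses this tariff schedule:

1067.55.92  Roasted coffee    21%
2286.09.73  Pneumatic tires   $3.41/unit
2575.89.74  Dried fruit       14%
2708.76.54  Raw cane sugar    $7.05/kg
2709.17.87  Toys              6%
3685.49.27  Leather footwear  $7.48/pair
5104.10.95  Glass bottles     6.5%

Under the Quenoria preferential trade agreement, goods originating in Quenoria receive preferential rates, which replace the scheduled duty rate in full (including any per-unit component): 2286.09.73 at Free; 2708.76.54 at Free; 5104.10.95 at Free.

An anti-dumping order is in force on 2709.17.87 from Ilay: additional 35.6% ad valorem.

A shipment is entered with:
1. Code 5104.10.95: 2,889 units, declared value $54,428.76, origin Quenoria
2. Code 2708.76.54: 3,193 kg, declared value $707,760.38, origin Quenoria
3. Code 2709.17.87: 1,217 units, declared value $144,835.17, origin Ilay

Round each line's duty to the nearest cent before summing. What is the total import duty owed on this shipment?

Line 1 (5104.10.95, Quenoria, 2,889 units, $54,428.76):
Base rate for 5104.10.95 is 6.5%.
Origin Quenoria qualifies under the Astova–Quenoria agreement and 5104.10.95 is covered: preferential rate Free applies instead.
Duty = $54,428.76 × 0% = $0.00.
Line 2 (2708.76.54, Quenoria, 3,193 kg, $707,760.38):
Base rate for 2708.76.54 is $7.05/kg.
Origin Quenoria qualifies under the Astova–Quenoria agreement and 2708.76.54 is covered: preferential rate Free applies instead.
Duty = $707,760.38 × 0% = $0.00.
Line 3 (2709.17.87, Ilay, 1,217 units, $144,835.17):
Base rate for 2709.17.87 is 6%.
Additional duty on 2709.17.87 from Ilay: +35.6%. Applied ad valorem rate: 6% + 35.6% = 41.6%.
Duty = $144,835.17 × 41.6% = $60,251.43.
Total = $0.00 + $0.00 + $60,251.43 = $60,251.43.

$60,251.43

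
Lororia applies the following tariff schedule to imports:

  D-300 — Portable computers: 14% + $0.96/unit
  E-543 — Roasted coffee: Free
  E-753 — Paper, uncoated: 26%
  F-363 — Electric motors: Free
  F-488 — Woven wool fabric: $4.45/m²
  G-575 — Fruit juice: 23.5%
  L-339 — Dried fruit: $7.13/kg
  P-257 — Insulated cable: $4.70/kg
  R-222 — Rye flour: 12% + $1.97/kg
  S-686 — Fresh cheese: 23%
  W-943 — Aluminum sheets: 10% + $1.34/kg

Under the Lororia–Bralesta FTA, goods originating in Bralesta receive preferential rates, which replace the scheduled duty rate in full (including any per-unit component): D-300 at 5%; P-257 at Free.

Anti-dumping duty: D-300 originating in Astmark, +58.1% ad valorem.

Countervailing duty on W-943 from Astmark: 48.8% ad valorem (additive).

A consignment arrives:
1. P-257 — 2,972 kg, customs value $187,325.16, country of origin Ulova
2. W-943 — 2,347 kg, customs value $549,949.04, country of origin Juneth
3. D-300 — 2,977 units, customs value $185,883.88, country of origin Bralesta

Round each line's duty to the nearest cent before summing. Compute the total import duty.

Line 1 (P-257, Ulova, 2,972 kg, $187,325.16):
Base rate for P-257 is $4.70/kg.
P-257 has an FTA preferential rate, but origin Ulova is not Bralesta; base rate stands.
Duty = 2,972 × $4.70 = $13,968.40.
Line 2 (W-943, Juneth, 2,347 kg, $549,949.04):
Base rate for W-943 is 10% + $1.34/kg.
The additional-duty order on W-943 targets Astmark, not Juneth; it does not apply.
Duty = $549,949.04 × 10% + 2,347 × $1.34 = $58,139.88.
Line 3 (D-300, Bralesta, 2,977 units, $185,883.88):
Base rate for D-300 is 14% + $0.96/unit.
Origin Bralesta qualifies under the Lororia–Bralesta agreement and D-300 is covered: preferential rate 5% applies instead.
The additional-duty order on D-300 targets Astmark, not Bralesta; it does not apply.
Duty = $185,883.88 × 5% = $9,294.19.
Total = $13,968.40 + $58,139.88 + $9,294.19 = $81,402.47.

$81,402.47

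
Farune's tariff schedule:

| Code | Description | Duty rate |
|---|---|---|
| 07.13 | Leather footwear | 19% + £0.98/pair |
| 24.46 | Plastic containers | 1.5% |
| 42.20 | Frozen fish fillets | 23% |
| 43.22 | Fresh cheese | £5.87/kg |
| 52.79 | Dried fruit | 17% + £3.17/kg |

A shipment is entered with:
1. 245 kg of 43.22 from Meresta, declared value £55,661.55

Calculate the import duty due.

£1,438.15

Line 1 (43.22, Meresta, 245 kg, £55,661.55):
Base rate for 43.22 is £5.87/kg.
Duty = 245 × £5.87 = £1,438.15.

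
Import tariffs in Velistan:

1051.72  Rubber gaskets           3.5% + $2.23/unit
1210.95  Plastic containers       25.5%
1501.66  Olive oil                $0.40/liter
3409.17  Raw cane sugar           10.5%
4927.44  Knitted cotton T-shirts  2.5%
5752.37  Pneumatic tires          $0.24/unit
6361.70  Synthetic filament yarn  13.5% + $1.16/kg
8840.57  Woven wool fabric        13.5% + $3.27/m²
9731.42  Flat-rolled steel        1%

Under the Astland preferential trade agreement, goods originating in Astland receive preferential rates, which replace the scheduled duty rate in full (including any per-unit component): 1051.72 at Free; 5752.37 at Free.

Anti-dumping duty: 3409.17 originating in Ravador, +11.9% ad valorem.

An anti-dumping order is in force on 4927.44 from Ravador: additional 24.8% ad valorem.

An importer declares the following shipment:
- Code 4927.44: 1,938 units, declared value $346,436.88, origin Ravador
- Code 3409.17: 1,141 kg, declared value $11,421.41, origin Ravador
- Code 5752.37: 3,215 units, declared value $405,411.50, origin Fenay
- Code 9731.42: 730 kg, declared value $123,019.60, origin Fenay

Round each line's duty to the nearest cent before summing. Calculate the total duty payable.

$99,137.47

Line 1 (4927.44, Ravador, 1,938 units, $346,436.88):
Base rate for 4927.44 is 2.5%.
Additional duty on 4927.44 from Ravador: +24.8%. Applied ad valorem rate: 2.5% + 24.8% = 27.3%.
Duty = $346,436.88 × 27.3% = $94,577.27.
Line 2 (3409.17, Ravador, 1,141 kg, $11,421.41):
Base rate for 3409.17 is 10.5%.
Additional duty on 3409.17 from Ravador: +11.9%. Applied ad valorem rate: 10.5% + 11.9% = 22.4%.
Duty = $11,421.41 × 22.4% = $2,558.40.
Line 3 (5752.37, Fenay, 3,215 units, $405,411.50):
Base rate for 5752.37 is $0.24/unit.
5752.37 has an FTA preferential rate, but origin Fenay is not Astland; base rate stands.
Duty = 3,215 × $0.24 = $771.60.
Line 4 (9731.42, Fenay, 730 kg, $123,019.60):
Base rate for 9731.42 is 1%.
Duty = $123,019.60 × 1% = $1,230.20.
Total = $94,577.27 + $2,558.40 + $771.60 + $1,230.20 = $99,137.47.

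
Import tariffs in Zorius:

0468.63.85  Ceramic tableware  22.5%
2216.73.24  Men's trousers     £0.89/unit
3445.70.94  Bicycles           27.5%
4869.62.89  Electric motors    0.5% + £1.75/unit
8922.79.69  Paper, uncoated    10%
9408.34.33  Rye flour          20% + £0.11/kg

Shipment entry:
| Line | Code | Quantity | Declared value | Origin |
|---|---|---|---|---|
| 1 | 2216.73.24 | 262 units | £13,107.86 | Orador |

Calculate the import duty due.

£233.18

Line 1 (2216.73.24, Orador, 262 units, £13,107.86):
Base rate for 2216.73.24 is £0.89/unit.
Duty = 262 × £0.89 = £233.18.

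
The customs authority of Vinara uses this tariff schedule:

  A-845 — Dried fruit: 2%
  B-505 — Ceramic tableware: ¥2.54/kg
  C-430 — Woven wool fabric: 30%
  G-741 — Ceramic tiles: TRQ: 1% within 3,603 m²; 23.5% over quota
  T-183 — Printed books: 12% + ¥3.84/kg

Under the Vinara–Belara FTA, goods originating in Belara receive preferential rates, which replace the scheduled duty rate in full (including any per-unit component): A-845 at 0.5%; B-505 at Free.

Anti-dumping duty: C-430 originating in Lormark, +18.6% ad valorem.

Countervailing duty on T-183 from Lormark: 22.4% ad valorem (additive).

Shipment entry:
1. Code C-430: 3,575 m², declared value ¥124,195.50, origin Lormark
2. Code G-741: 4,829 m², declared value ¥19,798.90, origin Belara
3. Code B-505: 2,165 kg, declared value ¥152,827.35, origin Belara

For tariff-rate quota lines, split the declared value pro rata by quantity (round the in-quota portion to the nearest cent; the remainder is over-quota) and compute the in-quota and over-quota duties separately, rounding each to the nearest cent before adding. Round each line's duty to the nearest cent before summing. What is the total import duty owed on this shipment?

Line 1 (C-430, Lormark, 3,575 m², ¥124,195.50):
Base rate for C-430 is 30%.
Additional duty on C-430 from Lormark: +18.6%. Applied ad valorem rate: 30% + 18.6% = 48.6%.
Duty = ¥124,195.50 × 48.6% = ¥60,359.01.
Line 2 (G-741, Belara, 4,829 m², ¥19,798.90):
Code G-741 is under a tariff-rate quota (threshold 3,603 m²). In-quota: 3,603 m² at 1%; over-quota: 1,226 m² at 23.5%.
Pro-rata value split: in-quota = ¥19,798.90 × 3,603/4,829 = ¥14,772.30; over-quota = ¥19,798.90 − ¥14,772.30 = ¥5,026.60.
In-quota duty = ¥14,772.30 × 1% = ¥147.72. Over-quota duty = ¥5,026.60 × 23.5% = ¥1,181.25.
Line duty = ¥147.72 + ¥1,181.25 = ¥1,328.97.
Line 3 (B-505, Belara, 2,165 kg, ¥152,827.35):
Base rate for B-505 is ¥2.54/kg.
Origin Belara qualifies under the Vinara–Belara agreement and B-505 is covered: preferential rate Free applies instead.
Duty = ¥152,827.35 × 0% = ¥0.00.
Total = ¥60,359.01 + ¥1,328.97 + ¥0.00 = ¥61,687.98.

¥61,687.98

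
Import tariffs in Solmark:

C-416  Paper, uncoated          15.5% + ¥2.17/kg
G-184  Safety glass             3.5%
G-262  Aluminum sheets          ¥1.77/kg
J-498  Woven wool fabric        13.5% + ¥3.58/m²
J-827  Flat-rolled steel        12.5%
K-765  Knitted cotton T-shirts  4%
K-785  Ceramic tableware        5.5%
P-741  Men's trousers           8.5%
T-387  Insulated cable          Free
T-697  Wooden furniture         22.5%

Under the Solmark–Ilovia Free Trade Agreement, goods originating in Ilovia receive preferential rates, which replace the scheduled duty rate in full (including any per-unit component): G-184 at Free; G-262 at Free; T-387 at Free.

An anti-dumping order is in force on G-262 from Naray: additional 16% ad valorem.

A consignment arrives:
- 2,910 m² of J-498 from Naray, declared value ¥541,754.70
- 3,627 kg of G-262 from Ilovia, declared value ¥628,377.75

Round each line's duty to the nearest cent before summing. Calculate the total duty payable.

Line 1 (J-498, Naray, 2,910 m², ¥541,754.70):
Base rate for J-498 is 13.5% + ¥3.58/m².
Duty = ¥541,754.70 × 13.5% + 2,910 × ¥3.58 = ¥83,554.68.
Line 2 (G-262, Ilovia, 3,627 kg, ¥628,377.75):
Base rate for G-262 is ¥1.77/kg.
Origin Ilovia qualifies under the Solmark–Ilovia agreement and G-262 is covered: preferential rate Free applies instead.
The additional-duty order on G-262 targets Naray, not Ilovia; it does not apply.
Duty = ¥628,377.75 × 0% = ¥0.00.
Total = ¥83,554.68 + ¥0.00 = ¥83,554.68.

¥83,554.68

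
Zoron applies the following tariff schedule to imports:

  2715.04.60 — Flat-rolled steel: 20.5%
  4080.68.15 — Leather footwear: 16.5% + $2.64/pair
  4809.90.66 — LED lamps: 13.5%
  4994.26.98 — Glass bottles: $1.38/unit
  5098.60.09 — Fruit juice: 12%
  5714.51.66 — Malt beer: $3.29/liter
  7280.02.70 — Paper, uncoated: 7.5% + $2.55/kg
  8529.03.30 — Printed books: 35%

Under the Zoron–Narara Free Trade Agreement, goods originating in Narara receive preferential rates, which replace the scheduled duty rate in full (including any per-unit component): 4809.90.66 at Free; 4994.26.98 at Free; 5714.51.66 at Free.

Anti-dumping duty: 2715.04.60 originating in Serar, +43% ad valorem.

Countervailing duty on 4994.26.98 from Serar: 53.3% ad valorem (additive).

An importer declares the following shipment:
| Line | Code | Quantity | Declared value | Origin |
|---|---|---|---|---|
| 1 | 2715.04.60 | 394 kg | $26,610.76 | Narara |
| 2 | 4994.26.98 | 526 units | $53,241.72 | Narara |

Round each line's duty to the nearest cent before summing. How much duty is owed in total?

Line 1 (2715.04.60, Narara, 394 kg, $26,610.76):
Base rate for 2715.04.60 is 20.5%.
Origin Narara is the FTA partner but 2715.04.60 is not on the preference list; base rate stands.
The additional-duty order on 2715.04.60 targets Serar, not Narara; it does not apply.
Duty = $26,610.76 × 20.5% = $5,455.21.
Line 2 (4994.26.98, Narara, 526 units, $53,241.72):
Base rate for 4994.26.98 is $1.38/unit.
Origin Narara qualifies under the Zoron–Narara agreement and 4994.26.98 is covered: preferential rate Free applies instead.
The additional-duty order on 4994.26.98 targets Serar, not Narara; it does not apply.
Duty = $53,241.72 × 0% = $0.00.
Total = $5,455.21 + $0.00 = $5,455.21.

$5,455.21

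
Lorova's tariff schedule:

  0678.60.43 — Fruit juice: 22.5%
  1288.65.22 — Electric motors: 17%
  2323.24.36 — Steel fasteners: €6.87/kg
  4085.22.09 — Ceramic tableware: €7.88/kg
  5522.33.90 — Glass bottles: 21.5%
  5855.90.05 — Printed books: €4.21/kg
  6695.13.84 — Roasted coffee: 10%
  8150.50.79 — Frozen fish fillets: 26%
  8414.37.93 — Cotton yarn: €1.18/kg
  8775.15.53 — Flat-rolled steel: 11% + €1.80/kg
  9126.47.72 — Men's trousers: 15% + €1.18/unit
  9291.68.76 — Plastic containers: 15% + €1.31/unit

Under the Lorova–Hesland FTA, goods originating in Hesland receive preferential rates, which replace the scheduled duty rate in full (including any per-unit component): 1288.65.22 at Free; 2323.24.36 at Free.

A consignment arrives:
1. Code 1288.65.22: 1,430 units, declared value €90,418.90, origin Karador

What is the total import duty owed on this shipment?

Line 1 (1288.65.22, Karador, 1,430 units, €90,418.90):
Base rate for 1288.65.22 is 17%.
1288.65.22 has an FTA preferential rate, but origin Karador is not Hesland; base rate stands.
Duty = €90,418.90 × 17% = €15,371.21.

€15,371.21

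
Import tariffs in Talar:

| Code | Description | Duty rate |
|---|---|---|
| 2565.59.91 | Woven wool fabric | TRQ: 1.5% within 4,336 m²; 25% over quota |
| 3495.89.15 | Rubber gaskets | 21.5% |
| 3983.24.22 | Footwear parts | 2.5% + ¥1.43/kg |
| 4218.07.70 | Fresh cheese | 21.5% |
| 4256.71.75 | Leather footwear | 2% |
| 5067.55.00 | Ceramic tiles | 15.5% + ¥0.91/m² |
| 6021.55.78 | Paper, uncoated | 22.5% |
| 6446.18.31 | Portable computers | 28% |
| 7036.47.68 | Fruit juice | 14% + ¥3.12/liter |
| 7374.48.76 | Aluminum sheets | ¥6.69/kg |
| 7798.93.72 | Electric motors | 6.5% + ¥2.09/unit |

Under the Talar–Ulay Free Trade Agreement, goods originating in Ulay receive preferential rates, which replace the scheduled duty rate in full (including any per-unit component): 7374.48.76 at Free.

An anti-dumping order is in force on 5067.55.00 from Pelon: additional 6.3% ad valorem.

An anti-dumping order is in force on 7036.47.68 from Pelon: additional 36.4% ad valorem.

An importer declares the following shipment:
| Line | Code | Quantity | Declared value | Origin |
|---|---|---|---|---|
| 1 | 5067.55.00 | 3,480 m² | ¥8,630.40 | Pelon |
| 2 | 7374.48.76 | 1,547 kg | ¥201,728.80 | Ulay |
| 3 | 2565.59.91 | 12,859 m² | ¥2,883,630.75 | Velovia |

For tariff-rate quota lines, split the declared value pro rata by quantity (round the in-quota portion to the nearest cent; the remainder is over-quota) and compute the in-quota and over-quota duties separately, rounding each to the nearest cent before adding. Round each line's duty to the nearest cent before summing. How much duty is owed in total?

¥497,454.14

Line 1 (5067.55.00, Pelon, 3,480 m², ¥8,630.40):
Base rate for 5067.55.00 is 15.5% + ¥0.91/m².
Additional duty on 5067.55.00 from Pelon: +6.3%. Applied ad valorem rate: 15.5% + 6.3% = 21.8%.
Duty = ¥8,630.40 × 21.8% + 3,480 × ¥0.91 = ¥5,048.23.
Line 2 (7374.48.76, Ulay, 1,547 kg, ¥201,728.80):
Base rate for 7374.48.76 is ¥6.69/kg.
Origin Ulay qualifies under the Talar–Ulay agreement and 7374.48.76 is covered: preferential rate Free applies instead.
Duty = ¥201,728.80 × 0% = ¥0.00.
Line 3 (2565.59.91, Velovia, 12,859 m², ¥2,883,630.75):
Code 2565.59.91 is under a tariff-rate quota (threshold 4,336 m²). In-quota: 4,336 m² at 1.5%; over-quota: 8,523 m² at 25%.
Pro-rata value split: in-quota = ¥2,883,630.75 × 4,336/12,859 = ¥972,348.00; over-quota = ¥2,883,630.75 − ¥972,348.00 = ¥1,911,282.75.
In-quota duty = ¥972,348.00 × 1.5% = ¥14,585.22. Over-quota duty = ¥1,911,282.75 × 25% = ¥477,820.69.
Line duty = ¥14,585.22 + ¥477,820.69 = ¥492,405.91.
Total = ¥5,048.23 + ¥0.00 + ¥492,405.91 = ¥497,454.14.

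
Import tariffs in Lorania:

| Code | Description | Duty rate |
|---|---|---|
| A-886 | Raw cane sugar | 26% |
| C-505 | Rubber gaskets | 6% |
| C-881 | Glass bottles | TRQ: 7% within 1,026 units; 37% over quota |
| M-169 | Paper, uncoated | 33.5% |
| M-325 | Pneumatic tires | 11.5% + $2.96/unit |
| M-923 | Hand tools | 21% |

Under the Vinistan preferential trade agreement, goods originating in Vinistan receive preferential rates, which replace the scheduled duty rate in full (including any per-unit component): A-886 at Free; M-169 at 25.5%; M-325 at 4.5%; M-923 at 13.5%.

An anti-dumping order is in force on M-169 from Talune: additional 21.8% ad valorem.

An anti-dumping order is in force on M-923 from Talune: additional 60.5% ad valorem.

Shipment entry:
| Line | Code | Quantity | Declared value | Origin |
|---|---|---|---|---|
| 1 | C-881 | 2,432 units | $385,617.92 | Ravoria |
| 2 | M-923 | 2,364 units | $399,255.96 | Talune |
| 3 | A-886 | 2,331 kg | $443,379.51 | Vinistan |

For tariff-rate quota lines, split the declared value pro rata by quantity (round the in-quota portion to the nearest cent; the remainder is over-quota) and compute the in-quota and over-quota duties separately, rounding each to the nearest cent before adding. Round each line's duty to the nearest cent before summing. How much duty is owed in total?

Line 1 (C-881, Ravoria, 2,432 units, $385,617.92):
Code C-881 is under a tariff-rate quota (threshold 1,026 units). In-quota: 1,026 units at 7%; over-quota: 1,406 units at 37%.
Pro-rata value split: in-quota = $385,617.92 × 1,026/2,432 = $162,682.56; over-quota = $385,617.92 − $162,682.56 = $222,935.36.
In-quota duty = $162,682.56 × 7% = $11,387.78. Over-quota duty = $222,935.36 × 37% = $82,486.08.
Line duty = $11,387.78 + $82,486.08 = $93,873.86.
Line 2 (M-923, Talune, 2,364 units, $399,255.96):
Base rate for M-923 is 21%.
M-923 has an FTA preferential rate, but origin Talune is not Vinistan; base rate stands.
Additional duty on M-923 from Talune: +60.5%. Applied ad valorem rate: 21% + 60.5% = 81.5%.
Duty = $399,255.96 × 81.5% = $325,393.61.
Line 3 (A-886, Vinistan, 2,331 kg, $443,379.51):
Base rate for A-886 is 26%.
Origin Vinistan qualifies under the Lorania–Vinistan agreement and A-886 is covered: preferential rate Free applies instead.
Duty = $443,379.51 × 0% = $0.00.
Total = $93,873.86 + $325,393.61 + $0.00 = $419,267.47.

$419,267.47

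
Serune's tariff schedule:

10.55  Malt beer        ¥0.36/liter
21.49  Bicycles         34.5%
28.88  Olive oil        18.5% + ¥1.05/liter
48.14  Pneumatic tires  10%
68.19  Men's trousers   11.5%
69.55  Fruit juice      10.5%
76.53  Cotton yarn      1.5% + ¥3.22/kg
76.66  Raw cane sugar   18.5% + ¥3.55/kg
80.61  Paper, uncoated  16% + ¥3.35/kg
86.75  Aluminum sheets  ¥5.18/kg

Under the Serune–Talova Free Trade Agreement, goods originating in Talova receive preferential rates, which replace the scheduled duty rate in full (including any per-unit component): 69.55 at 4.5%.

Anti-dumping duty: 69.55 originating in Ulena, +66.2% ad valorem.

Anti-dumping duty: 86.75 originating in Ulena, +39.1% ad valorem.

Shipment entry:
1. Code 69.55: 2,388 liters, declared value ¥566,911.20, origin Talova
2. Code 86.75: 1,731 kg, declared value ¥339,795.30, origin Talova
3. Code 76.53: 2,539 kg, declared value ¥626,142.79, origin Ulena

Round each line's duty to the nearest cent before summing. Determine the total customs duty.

¥52,045.30

Line 1 (69.55, Talova, 2,388 liters, ¥566,911.20):
Base rate for 69.55 is 10.5%.
Origin Talova qualifies under the Serune–Talova agreement and 69.55 is covered: preferential rate 4.5% applies instead.
The additional-duty order on 69.55 targets Ulena, not Talova; it does not apply.
Duty = ¥566,911.20 × 4.5% = ¥25,511.00.
Line 2 (86.75, Talova, 1,731 kg, ¥339,795.30):
Base rate for 86.75 is ¥5.18/kg.
Origin Talova is the FTA partner but 86.75 is not on the preference list; base rate stands.
The additional-duty order on 86.75 targets Ulena, not Talova; it does not apply.
Duty = 1,731 × ¥5.18 = ¥8,966.58.
Line 3 (76.53, Ulena, 2,539 kg, ¥626,142.79):
Base rate for 76.53 is 1.5% + ¥3.22/kg.
Duty = ¥626,142.79 × 1.5% + 2,539 × ¥3.22 = ¥17,567.72.
Total = ¥25,511.00 + ¥8,966.58 + ¥17,567.72 = ¥52,045.30.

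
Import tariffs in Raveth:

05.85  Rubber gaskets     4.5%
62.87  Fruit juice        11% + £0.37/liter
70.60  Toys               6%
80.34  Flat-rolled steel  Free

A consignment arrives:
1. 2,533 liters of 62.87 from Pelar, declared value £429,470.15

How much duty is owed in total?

Line 1 (62.87, Pelar, 2,533 liters, £429,470.15):
Base rate for 62.87 is 11% + £0.37/liter.
Duty = £429,470.15 × 11% + 2,533 × £0.37 = £48,178.93.

£48,178.93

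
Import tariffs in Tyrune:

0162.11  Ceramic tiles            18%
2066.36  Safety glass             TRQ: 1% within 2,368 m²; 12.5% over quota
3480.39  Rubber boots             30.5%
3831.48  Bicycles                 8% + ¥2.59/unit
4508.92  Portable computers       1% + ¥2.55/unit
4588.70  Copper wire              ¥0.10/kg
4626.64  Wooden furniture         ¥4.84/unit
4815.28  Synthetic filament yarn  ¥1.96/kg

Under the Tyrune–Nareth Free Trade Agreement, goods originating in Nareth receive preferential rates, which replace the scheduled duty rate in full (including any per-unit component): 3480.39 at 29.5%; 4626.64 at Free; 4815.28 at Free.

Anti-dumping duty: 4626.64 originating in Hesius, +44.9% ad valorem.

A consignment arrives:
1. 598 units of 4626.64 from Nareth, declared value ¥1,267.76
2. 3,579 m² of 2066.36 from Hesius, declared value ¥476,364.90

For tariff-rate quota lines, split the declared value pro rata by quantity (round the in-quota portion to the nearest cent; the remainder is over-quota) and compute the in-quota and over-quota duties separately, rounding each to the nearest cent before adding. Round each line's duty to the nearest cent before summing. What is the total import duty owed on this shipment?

Line 1 (4626.64, Nareth, 598 units, ¥1,267.76):
Base rate for 4626.64 is ¥4.84/unit.
Origin Nareth qualifies under the Tyrune–Nareth agreement and 4626.64 is covered: preferential rate Free applies instead.
The additional-duty order on 4626.64 targets Hesius, not Nareth; it does not apply.
Duty = ¥1,267.76 × 0% = ¥0.00.
Line 2 (2066.36, Hesius, 3,579 m², ¥476,364.90):
Code 2066.36 is under a tariff-rate quota (threshold 2,368 m²). In-quota: 2,368 m² at 1%; over-quota: 1,211 m² at 12.5%.
Pro-rata value split: in-quota = ¥476,364.90 × 2,368/3,579 = ¥315,180.80; over-quota = ¥476,364.90 − ¥315,180.80 = ¥161,184.10.
In-quota duty = ¥315,180.80 × 1% = ¥3,151.81. Over-quota duty = ¥161,184.10 × 12.5% = ¥20,148.01.
Line duty = ¥3,151.81 + ¥20,148.01 = ¥23,299.82.
Total = ¥0.00 + ¥23,299.82 = ¥23,299.82.

¥23,299.82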